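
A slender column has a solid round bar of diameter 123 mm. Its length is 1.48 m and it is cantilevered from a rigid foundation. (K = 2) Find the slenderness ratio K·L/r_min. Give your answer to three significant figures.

I = πd⁴/64 = π×123⁴/64 = 1.124×10^7 mm⁴
A = 1.188×10^4 mm²;  r_min = √(I/A) = √(1.124×10^7/1.188×10^4) = 30.75 mm
L_e = K·L = 2 × 1.48 m = 2.960 m = 2960.0 mm
λ = L_e / r_min = 2960.0 / 30.75 = 96.3

λ ≈ 96.3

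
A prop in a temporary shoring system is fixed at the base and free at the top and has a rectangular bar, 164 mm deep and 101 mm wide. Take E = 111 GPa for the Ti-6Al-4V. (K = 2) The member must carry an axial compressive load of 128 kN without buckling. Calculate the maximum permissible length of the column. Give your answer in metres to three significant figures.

L_max ≈ 5.49 m

Buckling occurs about the weak axis: I_min = h·b³/12 with b = 101 mm (the shorter side).
I_min = 164×101³/12 = 1.408×10^7 mm⁴
I = 1.408×10^-5 m⁴
At the buckling limit P_cr = P = 1.280×10^5 N
From P_cr = π²EI/(K·L)²:  L = (1/K)·√(π²EI/P_cr) = (1/2)·√(π²×1.11×10^11×1.408×10^-5/1.280×10^5)
L = 5.49 m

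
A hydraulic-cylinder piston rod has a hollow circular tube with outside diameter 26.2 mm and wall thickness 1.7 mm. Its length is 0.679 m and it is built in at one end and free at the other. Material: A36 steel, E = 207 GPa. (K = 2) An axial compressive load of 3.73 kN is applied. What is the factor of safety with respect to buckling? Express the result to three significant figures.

Inner diameter d_i = 26.2 − 2×1.7 = 22.80 mm
I = π(d_o⁴ − d_i⁴)/64 = π(26.2⁴ − 22.80⁴)/64 = 9.865×10^3 mm⁴
I = 9.865×10^3 mm⁴ = 9.865×10^-9 m⁴
Effective length L_e = K·L = 2 × 0.679 = 1.358 m
P_cr = π²EI / L_e² = π² × 207×10⁹ × 9.865×10^-9 / 1.358² = 1.093×10^4 N
Factor of safety n = P_cr / P = 10.929 / 3.73 = 2.93

n ≈ 2.93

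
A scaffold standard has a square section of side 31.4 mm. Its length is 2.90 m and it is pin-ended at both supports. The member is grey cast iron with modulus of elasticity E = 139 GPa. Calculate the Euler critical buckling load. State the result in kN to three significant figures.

P_cr ≈ 13.2 kN

I = a⁴/12 = 31.4⁴/12 = 8.101×10^4 mm⁴
I = 8.101×10^4 mm⁴ = 8.101×10^-8 m⁴
Effective length L_e = K·L = 1 × 2.90 = 2.900 m
P_cr = π²EI / L_e² = π² × 139×10⁹ × 8.101×10^-8 / 2.900² = 1.321×10^4 N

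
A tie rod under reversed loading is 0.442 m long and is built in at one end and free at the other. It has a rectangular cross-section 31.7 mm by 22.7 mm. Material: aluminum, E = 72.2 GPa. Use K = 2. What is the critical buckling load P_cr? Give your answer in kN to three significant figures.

P_cr ≈ 28.2 kN

Buckling occurs about the weak axis: I_min = h·b³/12 with b = 22.7 mm (the shorter side).
I_min = 31.7×22.7³/12 = 3.090×10^4 mm⁴
I = 3.090×10^4 mm⁴ = 3.090×10^-8 m⁴
Effective length L_e = K·L = 2 × 0.442 = 0.8840 m
P_cr = π²EI / L_e² = π² × 72.2×10⁹ × 3.090×10^-8 / 0.8840² = 2.818×10^4 N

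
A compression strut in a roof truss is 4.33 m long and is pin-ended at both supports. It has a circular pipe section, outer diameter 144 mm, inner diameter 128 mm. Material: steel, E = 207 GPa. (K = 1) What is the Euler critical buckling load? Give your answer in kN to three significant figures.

P_cr ≈ 864 kN

d_o = 144 mm, d_i = 128 mm
I = π(d_o⁴ − d_i⁴)/64 = π(144⁴ − 128.0⁴)/64 = 7.930×10^6 mm⁴
I = 7.930×10^6 mm⁴ = 7.930×10^-6 m⁴
Effective length L_e = K·L = 1 × 4.33 = 4.330 m
P_cr = π²EI / L_e² = π² × 207×10⁹ × 7.930×10^-6 / 4.330² = 8.641×10^5 N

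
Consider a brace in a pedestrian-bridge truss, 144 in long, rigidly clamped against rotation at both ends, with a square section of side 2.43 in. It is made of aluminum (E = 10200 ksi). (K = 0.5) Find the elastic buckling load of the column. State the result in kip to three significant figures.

P_cr ≈ 56.4 kip

I = a⁴/12 = 2.43⁴/12 = 2.906 in⁴
Effective length L_e = K·L = 0.5 × 144 = 72.00 in
P_cr = π²EI / L_e² = π² × 10200×10³ × 2.906 / 72.00² = 5.643×10^4 lb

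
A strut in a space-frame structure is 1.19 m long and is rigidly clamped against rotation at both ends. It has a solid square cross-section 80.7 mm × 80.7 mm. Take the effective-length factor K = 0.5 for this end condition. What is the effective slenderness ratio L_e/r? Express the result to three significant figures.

For a square r = a/√12 = 80.7/√12 = 23.30 mm
L_e = K·L = 0.5 × 1.19 m = 0.5950 m = 595.00 mm
λ = L_e / r_min = 595.00 / 23.30 = 25.5

λ ≈ 25.5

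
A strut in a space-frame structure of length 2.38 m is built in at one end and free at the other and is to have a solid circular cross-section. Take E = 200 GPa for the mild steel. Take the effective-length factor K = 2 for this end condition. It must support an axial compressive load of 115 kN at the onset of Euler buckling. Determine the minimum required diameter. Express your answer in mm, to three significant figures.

L_e = K·L = 2 × 2.38 = 4.760 m
Required I = P_cr·L_e²/(π²E) = 1.150×10^5 × 4.760² / (π² × 2.00×10^11) = 1.320×10^-6 m⁴
I_req = 1.320×10^6 mm⁴
Solid circle: I = πd⁴/64  ⇒  d = (64I/π)^(1/4) = (64×1.320×10^6/π)^(1/4) = 72.0 mm

d ≈ 72.0 mm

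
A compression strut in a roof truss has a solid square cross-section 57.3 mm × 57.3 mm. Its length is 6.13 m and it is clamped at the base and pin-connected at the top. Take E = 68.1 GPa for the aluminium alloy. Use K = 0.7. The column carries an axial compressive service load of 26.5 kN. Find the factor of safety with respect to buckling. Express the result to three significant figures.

n ≈ 1.24

I = a⁴/12 = 57.3⁴/12 = 8.983×10^5 mm⁴
I = 8.983×10^5 mm⁴ = 8.983×10^-7 m⁴
Effective length L_e = K·L = 0.7 × 6.13 = 4.291 m
P_cr = π²EI / L_e² = π² × 68.1×10⁹ × 8.983×10^-7 / 4.291² = 3.279×10^4 N
Factor of safety n = P_cr / P = 32.792 / 26.5 = 1.24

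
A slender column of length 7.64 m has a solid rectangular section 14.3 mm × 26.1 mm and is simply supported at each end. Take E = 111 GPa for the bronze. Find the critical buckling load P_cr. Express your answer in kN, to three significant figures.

Buckling occurs about the weak axis: I_min = h·b³/12 with b = 14.3 mm (the shorter side).
I_min = 26.1×14.3³/12 = 6.360×10^3 mm⁴
I = 6.360×10^3 mm⁴ = 6.360×10^-9 m⁴
Effective length L_e = K·L = 1 × 7.64 = 7.640 m
P_cr = π²EI / L_e² = π² × 111×10⁹ × 6.360×10^-9 / 7.640² = 119.4 N

P_cr ≈ 0.119 kN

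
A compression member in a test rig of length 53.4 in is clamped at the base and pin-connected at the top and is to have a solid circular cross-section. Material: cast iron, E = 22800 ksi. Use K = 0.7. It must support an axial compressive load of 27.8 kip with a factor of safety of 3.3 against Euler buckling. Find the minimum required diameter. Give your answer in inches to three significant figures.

Required P_cr = n·P = 3.3 × 27.8 = 91.74 kip
L_e = K·L = 0.7 × 53.4 = 37.38 in
Required I = P_cr·L_e²/(π²E) = 9.174×10^4 × 37.38² / (π² × 2.28×10^7) = 0.5696 in⁴
Solid circle: I = πd⁴/64  ⇒  d = (64I/π)^(1/4) = (64×0.5696/π)^(1/4) = 1.85 in

d ≈ 1.85 in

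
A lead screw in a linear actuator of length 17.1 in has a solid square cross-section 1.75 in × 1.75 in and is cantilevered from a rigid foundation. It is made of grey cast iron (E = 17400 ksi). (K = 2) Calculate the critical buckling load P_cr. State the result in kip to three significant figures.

I = a⁴/12 = 1.75⁴/12 = 0.7816 in⁴
Effective length L_e = K·L = 2 × 17.1 = 34.20 in
P_cr = π²EI / L_e² = π² × 17400×10³ × 0.7816 / 34.20² = 1.148×10^5 lb

P_cr ≈ 115 kip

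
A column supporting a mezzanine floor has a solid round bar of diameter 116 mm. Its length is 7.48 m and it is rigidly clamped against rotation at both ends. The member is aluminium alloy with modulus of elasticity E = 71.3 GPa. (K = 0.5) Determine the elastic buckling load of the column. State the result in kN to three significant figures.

P_cr ≈ 447 kN

I = πd⁴/64 = π×116⁴/64 = 8.888×10^6 mm⁴
I = 8.888×10^6 mm⁴ = 8.888×10^-6 m⁴
Effective length L_e = K·L = 0.5 × 7.48 = 3.740 m
P_cr = π²EI / L_e² = π² × 71.3×10⁹ × 8.888×10^-6 / 3.740² = 4.471×10^5 N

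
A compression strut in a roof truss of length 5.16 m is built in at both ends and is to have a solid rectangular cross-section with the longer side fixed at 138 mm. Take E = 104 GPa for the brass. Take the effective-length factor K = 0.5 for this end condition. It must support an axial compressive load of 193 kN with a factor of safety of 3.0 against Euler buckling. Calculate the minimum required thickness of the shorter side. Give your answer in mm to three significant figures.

b ≈ 68.9 mm

Required P_cr = n·P = 3.0 × 193 = 579.0 kN
L_e = K·L = 0.5 × 5.16 = 2.580 m
Required I = P_cr·L_e²/(π²E) = 5.790×10^5 × 2.580² / (π² × 1.04×10^11) = 3.755×10^-6 m⁴
I_req = 3.755×10^6 mm⁴
Rectangle, weak axis: I_min = h·b³/12 with h = 138 mm fixed  ⇒  b = (12I/h)^(1/3) = 68.9 mm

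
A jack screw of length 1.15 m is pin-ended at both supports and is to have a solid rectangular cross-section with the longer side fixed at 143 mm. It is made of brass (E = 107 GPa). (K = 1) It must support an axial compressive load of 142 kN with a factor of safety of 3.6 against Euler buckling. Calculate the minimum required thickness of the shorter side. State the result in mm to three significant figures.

b ≈ 37.7 mm

Required P_cr = n·P = 3.6 × 142 = 511.2 kN
L_e = K·L = 1 × 1.15 = 1.150 m
Required I = P_cr·L_e²/(π²E) = 5.112×10^5 × 1.150² / (π² × 1.07×10^11) = 6.402×10^-7 m⁴
I_req = 6.402×10^5 mm⁴
Rectangle, weak axis: I_min = h·b³/12 with h = 143 mm fixed  ⇒  b = (12I/h)^(1/3) = 37.7 mm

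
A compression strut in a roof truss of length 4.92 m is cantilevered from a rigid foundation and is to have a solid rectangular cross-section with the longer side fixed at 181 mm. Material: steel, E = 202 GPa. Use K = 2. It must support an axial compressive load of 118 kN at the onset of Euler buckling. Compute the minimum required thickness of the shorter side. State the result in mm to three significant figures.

L_e = K·L = 2 × 4.92 = 9.840 m
Required I = P_cr·L_e²/(π²E) = 1.180×10^5 × 9.840² / (π² × 2.02×10^11) = 5.731×10^-6 m⁴
I_req = 5.731×10^6 mm⁴
Rectangle, weak axis: I_min = h·b³/12 with h = 181 mm fixed  ⇒  b = (12I/h)^(1/3) = 72.4 mm

b ≈ 72.4 mm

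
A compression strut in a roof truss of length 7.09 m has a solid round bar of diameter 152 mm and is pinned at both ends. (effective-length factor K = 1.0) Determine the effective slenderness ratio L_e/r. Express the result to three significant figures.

For a solid circle r = d/4 = 152/4 = 38.00 mm
L_e = K·L = 1 × 7.09 m = 7.090 m = 7090.0 mm
λ = L_e / r_min = 7090.0 / 38.00 = 187

λ ≈ 187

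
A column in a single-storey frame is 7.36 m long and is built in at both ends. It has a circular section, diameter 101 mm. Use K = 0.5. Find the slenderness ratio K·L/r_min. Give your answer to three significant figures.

λ ≈ 146

For a solid circle r = d/4 = 101/4 = 25.25 mm
L_e = K·L = 0.5 × 7.36 m = 3.680 m = 3680.0 mm
λ = L_e / r_min = 3680.0 / 25.25 = 146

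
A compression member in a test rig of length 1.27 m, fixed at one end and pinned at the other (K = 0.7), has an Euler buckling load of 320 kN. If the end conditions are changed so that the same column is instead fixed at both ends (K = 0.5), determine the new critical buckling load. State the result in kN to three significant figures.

P_cr ∝ 1/K², so P_cr,new = P_cr,old × (K_old/K_new)² = 320 × (0.7/0.5)²
= 320 × 1.960 = 627 kN

P_cr ≈ 627 kN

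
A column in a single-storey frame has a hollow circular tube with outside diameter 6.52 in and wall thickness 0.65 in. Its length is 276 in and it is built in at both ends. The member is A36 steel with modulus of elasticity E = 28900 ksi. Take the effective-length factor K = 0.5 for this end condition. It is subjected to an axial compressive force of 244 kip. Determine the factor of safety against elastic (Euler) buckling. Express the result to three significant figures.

Inner diameter d_i = 6.52 − 2×0.65 = 5.220 in
I = π(d_o⁴ − d_i⁴)/64 = π(6.52⁴ − 5.220⁴)/64 = 52.26 in⁴
Effective length L_e = K·L = 0.5 × 276 = 138.0 in
P_cr = π²EI / L_e² = π² × 28900×10³ × 52.26 / 138.0² = 7.827×10^5 lb
Factor of safety n = P_cr / P = 782.74 / 244 = 3.21

n ≈ 3.21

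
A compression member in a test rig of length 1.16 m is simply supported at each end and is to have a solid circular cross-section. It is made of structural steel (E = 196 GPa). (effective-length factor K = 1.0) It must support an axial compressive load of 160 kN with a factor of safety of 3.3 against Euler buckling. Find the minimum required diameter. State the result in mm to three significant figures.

d ≈ 52.3 mm

Required P_cr = n·P = 3.3 × 160 = 528.0 kN
L_e = K·L = 1 × 1.16 = 1.160 m
Required I = P_cr·L_e²/(π²E) = 5.280×10^5 × 1.160² / (π² × 1.96×10^11) = 3.673×10^-7 m⁴
I_req = 3.673×10^5 mm⁴
Solid circle: I = πd⁴/64  ⇒  d = (64I/π)^(1/4) = (64×3.673×10^5/π)^(1/4) = 52.3 mm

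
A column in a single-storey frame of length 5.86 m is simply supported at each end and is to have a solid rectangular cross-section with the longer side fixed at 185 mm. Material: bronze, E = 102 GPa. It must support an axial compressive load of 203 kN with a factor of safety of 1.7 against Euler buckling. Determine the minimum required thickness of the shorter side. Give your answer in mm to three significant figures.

b ≈ 91.4 mm

Required P_cr = n·P = 1.7 × 203 = 345.1 kN
L_e = K·L = 1 × 5.86 = 5.860 m
Required I = P_cr·L_e²/(π²E) = 3.451×10^5 × 5.860² / (π² × 1.02×10^11) = 1.177×10^-5 m⁴
I_req = 1.177×10^7 mm⁴
Rectangle, weak axis: I_min = h·b³/12 with h = 185 mm fixed  ⇒  b = (12I/h)^(1/3) = 91.4 mm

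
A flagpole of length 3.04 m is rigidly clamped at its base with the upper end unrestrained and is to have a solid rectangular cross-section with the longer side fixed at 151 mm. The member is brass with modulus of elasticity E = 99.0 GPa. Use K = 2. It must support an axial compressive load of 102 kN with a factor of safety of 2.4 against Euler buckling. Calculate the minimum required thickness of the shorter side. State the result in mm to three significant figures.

Required P_cr = n·P = 2.4 × 102 = 244.8 kN
L_e = K·L = 2 × 3.04 = 6.080 m
Required I = P_cr·L_e²/(π²E) = 2.448×10^5 × 6.080² / (π² × 9.90×10^10) = 9.262×10^-6 m⁴
I_req = 9.262×10^6 mm⁴
Rectangle, weak axis: I_min = h·b³/12 with h = 151 mm fixed  ⇒  b = (12I/h)^(1/3) = 90.3 mm

b ≈ 90.3 mm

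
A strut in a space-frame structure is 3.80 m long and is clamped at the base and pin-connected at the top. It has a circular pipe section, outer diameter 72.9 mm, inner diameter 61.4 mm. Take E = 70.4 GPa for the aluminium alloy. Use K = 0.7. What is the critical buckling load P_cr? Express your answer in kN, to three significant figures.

P_cr ≈ 67.6 kN

d_o = 72.9 mm, d_i = 61.4 mm
I = π(d_o⁴ − d_i⁴)/64 = π(72.9⁴ − 61.40⁴)/64 = 6.887×10^5 mm⁴
I = 6.887×10^5 mm⁴ = 6.887×10^-7 m⁴
Effective length L_e = K·L = 0.7 × 3.80 = 2.660 m
P_cr = π²EI / L_e² = π² × 70.4×10⁹ × 6.887×10^-7 / 2.660² = 6.763×10^4 N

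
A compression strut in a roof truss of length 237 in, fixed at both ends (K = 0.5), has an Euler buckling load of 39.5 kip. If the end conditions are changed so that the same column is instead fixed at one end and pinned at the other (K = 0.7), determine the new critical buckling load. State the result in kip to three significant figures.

P_cr ∝ 1/K², so P_cr,new = P_cr,old × (K_old/K_new)² = 39.5 × (0.5/0.7)²
= 39.5 × 0.5102 = 20.2 kip

P_cr ≈ 20.2 kip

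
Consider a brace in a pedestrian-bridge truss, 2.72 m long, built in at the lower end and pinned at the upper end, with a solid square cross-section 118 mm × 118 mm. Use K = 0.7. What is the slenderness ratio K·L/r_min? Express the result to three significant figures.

I = a⁴/12 = 118⁴/12 = 1.616×10^7 mm⁴
A = 1.392×10^4 mm²;  r_min = √(I/A) = √(1.616×10^7/1.392×10^4) = 34.06 mm
L_e = K·L = 0.7 × 2.72 m = 1.904 m = 1904.0 mm
λ = L_e / r_min = 1904.0 / 34.06 = 55.9

λ ≈ 55.9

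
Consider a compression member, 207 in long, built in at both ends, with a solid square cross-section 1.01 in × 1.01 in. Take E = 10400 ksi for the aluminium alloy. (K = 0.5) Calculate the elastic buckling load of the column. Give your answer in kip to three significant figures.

I = a⁴/12 = 1.01⁴/12 = 8.672×10^-2 in⁴
Effective length L_e = K·L = 0.5 × 207 = 103.5 in
P_cr = π²EI / L_e² = π² × 10400×10³ × 8.672×10^-2 / 103.5² = 830.9 lb

P_cr ≈ 0.831 kip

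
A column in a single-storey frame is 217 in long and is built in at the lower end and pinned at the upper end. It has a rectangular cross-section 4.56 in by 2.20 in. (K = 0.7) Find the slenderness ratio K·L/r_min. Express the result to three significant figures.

λ ≈ 239

Buckling occurs about the weak axis: I_min = h·b³/12 with b = 2.20 in (the shorter side).
I_min = 4.56×2.20³/12 = 4.046 in⁴
A = 10.03 in²;  r_min = √(I/A) = √(4.046/10.03) = 0.6351 in
L_e = K·L = 0.7 × 217 = 151.9 in
λ = L_e / r_min = 151.90 / 0.6351 = 239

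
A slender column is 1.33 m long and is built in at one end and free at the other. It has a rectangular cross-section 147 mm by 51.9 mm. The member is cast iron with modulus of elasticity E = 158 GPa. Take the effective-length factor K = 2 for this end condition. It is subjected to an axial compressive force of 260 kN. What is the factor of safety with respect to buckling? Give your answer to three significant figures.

Buckling occurs about the weak axis: I_min = h·b³/12 with b = 51.9 mm (the shorter side).
I_min = 147×51.9³/12 = 1.713×10^6 mm⁴
I = 1.713×10^6 mm⁴ = 1.713×10^-6 m⁴
Effective length L_e = K·L = 2 × 1.33 = 2.660 m
P_cr = π²EI / L_e² = π² × 158×10⁹ × 1.713×10^-6 / 2.660² = 3.774×10^5 N
Factor of safety n = P_cr / P = 377.43 / 260 = 1.45

n ≈ 1.45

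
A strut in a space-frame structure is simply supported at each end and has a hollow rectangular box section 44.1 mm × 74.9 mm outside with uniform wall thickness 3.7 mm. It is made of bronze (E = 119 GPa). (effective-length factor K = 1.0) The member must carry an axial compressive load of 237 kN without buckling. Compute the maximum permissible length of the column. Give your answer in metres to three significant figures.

Inner dimensions: h_i = 74.9 − 2×3.7 = 67.50 mm, b_i = 44.1 − 2×3.7 = 36.70 mm
Weak-axis I_min = (h_o·b_o³ − h_i·b_i³)/12 with b_o = 44.1, b_i = 36.70 mm (shorter outer/inner sides).
I_min = (74.9×44.1³ − 67.50×36.70³)/12 = 2.573×10^5 mm⁴
I = 2.573×10^-7 m⁴
At the buckling limit P_cr = P = 2.370×10^5 N
From P_cr = π²EI/(K·L)²:  L = (1/K)·√(π²EI/P_cr) = (1/1)·√(π²×1.19×10^11×2.573×10^-7/2.370×10^5)
L = 1.13 m

L_max ≈ 1.13 m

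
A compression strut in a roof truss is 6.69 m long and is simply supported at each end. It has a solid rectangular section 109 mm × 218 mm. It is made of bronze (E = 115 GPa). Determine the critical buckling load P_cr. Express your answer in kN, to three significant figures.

P_cr ≈ 597 kN

Buckling occurs about the weak axis: I_min = h·b³/12 with b = 109 mm (the shorter side).
I_min = 218×109³/12 = 2.353×10^7 mm⁴
I = 2.353×10^7 mm⁴ = 2.353×10^-5 m⁴
Effective length L_e = K·L = 1 × 6.69 = 6.690 m
P_cr = π²EI / L_e² = π² × 115×10⁹ × 2.353×10^-5 / 6.690² = 5.966×10^5 N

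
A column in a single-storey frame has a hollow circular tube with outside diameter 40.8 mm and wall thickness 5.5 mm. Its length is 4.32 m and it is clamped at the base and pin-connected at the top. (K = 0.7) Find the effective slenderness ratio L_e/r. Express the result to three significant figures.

Inner diameter d_i = 40.8 − 2×5.5 = 29.80 mm
I = π(d_o⁴ − d_i⁴)/64 = π(40.8⁴ − 29.80⁴)/64 = 9.731×10^4 mm⁴
A = 609.9 mm²;  r_min = √(I/A) = √(9.731×10^4/609.9) = 12.63 mm
L_e = K·L = 0.7 × 4.32 m = 3.024 m = 3024.0 mm
λ = L_e / r_min = 3024.0 / 12.63 = 239

λ ≈ 239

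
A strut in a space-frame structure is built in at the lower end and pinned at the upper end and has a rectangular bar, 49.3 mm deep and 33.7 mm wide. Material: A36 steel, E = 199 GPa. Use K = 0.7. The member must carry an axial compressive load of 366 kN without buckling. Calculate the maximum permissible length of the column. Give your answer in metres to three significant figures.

L_max ≈ 1.31 m

Buckling occurs about the weak axis: I_min = h·b³/12 with b = 33.7 mm (the shorter side).
I_min = 49.3×33.7³/12 = 1.572×10^5 mm⁴
I = 1.572×10^-7 m⁴
At the buckling limit P_cr = P = 3.660×10^5 N
From P_cr = π²EI/(K·L)²:  L = (1/K)·√(π²EI/P_cr) = (1/0.7)·√(π²×1.99×10^11×1.572×10^-7/3.660×10^5)
L = 1.31 m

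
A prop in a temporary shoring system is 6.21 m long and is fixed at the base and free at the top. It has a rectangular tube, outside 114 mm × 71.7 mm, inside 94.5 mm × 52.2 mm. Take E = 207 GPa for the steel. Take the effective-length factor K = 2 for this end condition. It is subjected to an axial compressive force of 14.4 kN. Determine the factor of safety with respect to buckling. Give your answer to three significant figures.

n ≈ 2.19

Weak-axis I_min = (h_o·b_o³ − h_i·b_i³)/12 with b_o = 71.7, b_i = 52.20 mm (shorter outer/inner sides).
I_min = (114×71.7³ − 94.50×52.20³)/12 = 2.382×10^6 mm⁴
I = 2.382×10^6 mm⁴ = 2.382×10^-6 m⁴
Effective length L_e = K·L = 2 × 6.21 = 12.42 m
P_cr = π²EI / L_e² = π² × 207×10⁹ × 2.382×10^-6 / 12.42² = 3.154×10^4 N
Factor of safety n = P_cr / P = 31.543 / 14.4 = 2.19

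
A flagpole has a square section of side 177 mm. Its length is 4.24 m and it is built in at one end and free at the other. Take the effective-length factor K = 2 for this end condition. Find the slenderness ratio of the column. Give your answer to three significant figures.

I = a⁴/12 = 177⁴/12 = 8.179×10^7 mm⁴
A = 3.133×10^4 mm²;  r_min = √(I/A) = √(8.179×10^7/3.133×10^4) = 51.10 mm
L_e = K·L = 2 × 4.24 m = 8.480 m = 8480.0 mm
λ = L_e / r_min = 8480.0 / 51.10 = 166

λ ≈ 166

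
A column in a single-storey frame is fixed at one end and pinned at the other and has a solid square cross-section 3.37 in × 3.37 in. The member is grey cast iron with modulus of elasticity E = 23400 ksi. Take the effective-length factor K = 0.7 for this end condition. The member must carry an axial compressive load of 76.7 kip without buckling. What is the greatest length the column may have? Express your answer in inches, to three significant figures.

L_max ≈ 257 in

I = a⁴/12 = 3.37⁴/12 = 10.75 in⁴
At the buckling limit P_cr = P = 7.670×10^4 lb
From P_cr = π²EI/(K·L)²:  L = (1/K)·√(π²EI/P_cr) = (1/0.7)·√(π²×2.34×10^7×10.75/7.670×10^4)
L = 257 in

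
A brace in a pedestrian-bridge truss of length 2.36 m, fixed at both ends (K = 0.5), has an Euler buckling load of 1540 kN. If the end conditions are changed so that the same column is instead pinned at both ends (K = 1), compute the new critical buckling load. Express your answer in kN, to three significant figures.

P_cr ∝ 1/K², so P_cr,new = P_cr,old × (K_old/K_new)² = 1540 × (0.5/1)²
= 1540 × 0.2500 = 385 kN

P_cr ≈ 385 kN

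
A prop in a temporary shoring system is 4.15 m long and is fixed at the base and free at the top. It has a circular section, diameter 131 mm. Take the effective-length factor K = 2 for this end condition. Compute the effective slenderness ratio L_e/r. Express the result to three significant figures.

For a solid circle r = d/4 = 131/4 = 32.75 mm
L_e = K·L = 2 × 4.15 m = 8.300 m = 8300.0 mm
λ = L_e / r_min = 8300.0 / 32.75 = 253

λ ≈ 253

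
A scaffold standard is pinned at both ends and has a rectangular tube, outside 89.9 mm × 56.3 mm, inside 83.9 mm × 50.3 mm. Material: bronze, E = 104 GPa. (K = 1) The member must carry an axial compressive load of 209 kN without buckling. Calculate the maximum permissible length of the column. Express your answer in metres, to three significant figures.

L_max ≈ 1.48 m

Weak-axis I_min = (h_o·b_o³ − h_i·b_i³)/12 with b_o = 56.3, b_i = 50.30 mm (shorter outer/inner sides).
I_min = (89.9×56.3³ − 83.90×50.30³)/12 = 4.471×10^5 mm⁴
I = 4.471×10^-7 m⁴
At the buckling limit P_cr = P = 2.090×10^5 N
From P_cr = π²EI/(K·L)²:  L = (1/K)·√(π²EI/P_cr) = (1/1)·√(π²×1.04×10^11×4.471×10^-7/2.090×10^5)
L = 1.48 m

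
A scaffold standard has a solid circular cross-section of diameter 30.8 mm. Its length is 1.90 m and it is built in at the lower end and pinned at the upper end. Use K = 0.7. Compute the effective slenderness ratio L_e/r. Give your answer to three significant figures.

For a solid circle r = d/4 = 30.8/4 = 7.700 mm
L_e = K·L = 0.7 × 1.90 m = 1.330 m = 1330.0 mm
λ = L_e / r_min = 1330.0 / 7.700 = 173

λ ≈ 173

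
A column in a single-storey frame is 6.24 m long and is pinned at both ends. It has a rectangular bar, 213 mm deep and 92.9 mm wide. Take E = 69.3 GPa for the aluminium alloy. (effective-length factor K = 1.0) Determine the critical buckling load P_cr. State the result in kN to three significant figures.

P_cr ≈ 250 kN

Buckling occurs about the weak axis: I_min = h·b³/12 with b = 92.9 mm (the shorter side).
I_min = 213×92.9³/12 = 1.423×10^7 mm⁴
I = 1.423×10^7 mm⁴ = 1.423×10^-5 m⁴
Effective length L_e = K·L = 1 × 6.24 = 6.240 m
P_cr = π²EI / L_e² = π² × 69.3×10⁹ × 1.423×10^-5 / 6.240² = 2.500×10^5 N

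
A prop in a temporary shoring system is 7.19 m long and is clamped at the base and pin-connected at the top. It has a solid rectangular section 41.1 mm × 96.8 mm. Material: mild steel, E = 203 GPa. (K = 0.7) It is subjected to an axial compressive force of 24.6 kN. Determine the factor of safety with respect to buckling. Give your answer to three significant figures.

n ≈ 1.80

Buckling occurs about the weak axis: I_min = h·b³/12 with b = 41.1 mm (the shorter side).
I_min = 96.8×41.1³/12 = 5.600×10^5 mm⁴
I = 5.600×10^5 mm⁴ = 5.600×10^-7 m⁴
Effective length L_e = K·L = 0.7 × 7.19 = 5.033 m
P_cr = π²EI / L_e² = π² × 203×10⁹ × 5.600×10^-7 / 5.033² = 4.430×10^4 N
Factor of safety n = P_cr / P = 44.296 / 24.6 = 1.80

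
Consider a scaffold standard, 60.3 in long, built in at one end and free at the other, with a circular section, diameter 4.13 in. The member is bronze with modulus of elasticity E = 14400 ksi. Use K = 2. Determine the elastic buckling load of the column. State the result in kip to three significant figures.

I = πd⁴/64 = π×4.13⁴/64 = 14.28 in⁴
Effective length L_e = K·L = 2 × 60.3 = 120.6 in
P_cr = π²EI / L_e² = π² × 14400×10³ × 14.28 / 120.6² = 1.396×10^5 lb

P_cr ≈ 140 kip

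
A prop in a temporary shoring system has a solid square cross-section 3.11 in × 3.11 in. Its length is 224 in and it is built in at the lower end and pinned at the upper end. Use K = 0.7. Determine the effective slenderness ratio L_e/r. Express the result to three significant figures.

λ ≈ 175

For a square r = a/√12 = 3.11/√12 = 0.8978 in
L_e = K·L = 0.7 × 224 = 156.8 in
λ = L_e / r_min = 156.80 / 0.8978 = 175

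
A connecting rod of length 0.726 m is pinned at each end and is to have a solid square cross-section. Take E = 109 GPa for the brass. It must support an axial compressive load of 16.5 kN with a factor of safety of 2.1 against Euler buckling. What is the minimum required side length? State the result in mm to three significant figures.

a ≈ 21.2 mm

Required P_cr = n·P = 2.1 × 16.5 = 34.65 kN
L_e = K·L = 1 × 0.726 = 0.7260 m
Required I = P_cr·L_e²/(π²E) = 3.465×10^4 × 0.7260² / (π² × 1.09×10^11) = 1.698×10^-8 m⁴
I_req = 1.698×10^4 mm⁴
Solid square: I = a⁴/12  ⇒  a = (12I)^(1/4) = (12×1.698×10^4)^(1/4) = 21.2 mm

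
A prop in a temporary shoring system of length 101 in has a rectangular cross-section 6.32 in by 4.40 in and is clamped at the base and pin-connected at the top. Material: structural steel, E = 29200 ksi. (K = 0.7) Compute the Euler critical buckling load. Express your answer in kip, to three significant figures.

P_cr ≈ 2590 kip

Buckling occurs about the weak axis: I_min = h·b³/12 with b = 4.40 in (the shorter side).
I_min = 6.32×4.40³/12 = 44.86 in⁴
Effective length L_e = K·L = 0.7 × 101 = 70.70 in
P_cr = π²EI / L_e² = π² × 29200×10³ × 44.86 / 70.70² = 2.587×10^6 lb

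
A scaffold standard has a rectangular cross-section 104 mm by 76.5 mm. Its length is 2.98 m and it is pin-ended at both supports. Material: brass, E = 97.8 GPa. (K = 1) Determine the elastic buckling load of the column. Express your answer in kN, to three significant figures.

Buckling occurs about the weak axis: I_min = h·b³/12 with b = 76.5 mm (the shorter side).
I_min = 104×76.5³/12 = 3.880×10^6 mm⁴
I = 3.880×10^6 mm⁴ = 3.880×10^-6 m⁴
Effective length L_e = K·L = 1 × 2.98 = 2.980 m
P_cr = π²EI / L_e² = π² × 97.8×10⁹ × 3.880×10^-6 / 2.980² = 4.217×10^5 N

P_cr ≈ 422 kN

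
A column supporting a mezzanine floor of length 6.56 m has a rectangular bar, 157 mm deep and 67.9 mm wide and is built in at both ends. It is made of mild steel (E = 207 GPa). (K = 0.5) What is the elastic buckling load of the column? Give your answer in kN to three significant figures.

Buckling occurs about the weak axis: I_min = h·b³/12 with b = 67.9 mm (the shorter side).
I_min = 157×67.9³/12 = 4.096×10^6 mm⁴
I = 4.096×10^6 mm⁴ = 4.096×10^-6 m⁴
Effective length L_e = K·L = 0.5 × 6.56 = 3.280 m
P_cr = π²EI / L_e² = π² × 207×10⁹ × 4.096×10^-6 / 3.280² = 7.778×10^5 N

P_cr ≈ 778 kN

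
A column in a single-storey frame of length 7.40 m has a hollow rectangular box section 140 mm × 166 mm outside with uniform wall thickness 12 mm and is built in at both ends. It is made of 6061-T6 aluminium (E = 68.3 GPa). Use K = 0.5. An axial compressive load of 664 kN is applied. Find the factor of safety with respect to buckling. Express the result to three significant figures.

n ≈ 1.45

Inner dimensions: h_i = 166 − 2×12 = 142.0 mm, b_i = 140 − 2×12 = 116.0 mm
Weak-axis I_min = (h_o·b_o³ − h_i·b_i³)/12 with b_o = 140, b_i = 116.0 mm (shorter outer/inner sides).
I_min = (166×140³ − 142.0×116.0³)/12 = 1.949×10^7 mm⁴
I = 1.949×10^7 mm⁴ = 1.949×10^-5 m⁴
Effective length L_e = K·L = 0.5 × 7.40 = 3.700 m
P_cr = π²EI / L_e² = π² × 68.3×10⁹ × 1.949×10^-5 / 3.700² = 9.596×10^5 N
Factor of safety n = P_cr / P = 959.59 / 664 = 1.45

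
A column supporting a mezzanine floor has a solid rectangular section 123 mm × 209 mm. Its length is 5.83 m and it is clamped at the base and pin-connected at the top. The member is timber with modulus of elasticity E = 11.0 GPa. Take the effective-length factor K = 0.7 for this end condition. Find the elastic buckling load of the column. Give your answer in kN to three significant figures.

P_cr ≈ 211 kN

Buckling occurs about the weak axis: I_min = h·b³/12 with b = 123 mm (the shorter side).
I_min = 209×123³/12 = 3.241×10^7 mm⁴
I = 3.241×10^7 mm⁴ = 3.241×10^-5 m⁴
Effective length L_e = K·L = 0.7 × 5.83 = 4.081 m
P_cr = π²EI / L_e² = π² × 11.0×10⁹ × 3.241×10^-5 / 4.081² = 2.113×10^5 N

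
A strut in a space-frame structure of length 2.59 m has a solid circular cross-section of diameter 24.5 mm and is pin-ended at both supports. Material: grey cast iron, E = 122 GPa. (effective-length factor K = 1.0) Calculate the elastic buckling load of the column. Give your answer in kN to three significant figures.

I = πd⁴/64 = π×24.5⁴/64 = 1.769×10^4 mm⁴
I = 1.769×10^4 mm⁴ = 1.769×10^-8 m⁴
Effective length L_e = K·L = 1 × 2.59 = 2.590 m
P_cr = π²EI / L_e² = π² × 122×10⁹ × 1.769×10^-8 / 2.590² = 3.175×10^3 N

P_cr ≈ 3.17 kN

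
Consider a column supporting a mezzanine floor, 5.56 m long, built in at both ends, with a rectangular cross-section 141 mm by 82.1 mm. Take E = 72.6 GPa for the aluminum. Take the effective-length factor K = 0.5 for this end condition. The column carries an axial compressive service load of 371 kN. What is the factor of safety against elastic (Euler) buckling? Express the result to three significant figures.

Buckling occurs about the weak axis: I_min = h·b³/12 with b = 82.1 mm (the shorter side).
I_min = 141×82.1³/12 = 6.502×10^6 mm⁴
I = 6.502×10^6 mm⁴ = 6.502×10^-6 m⁴
Effective length L_e = K·L = 0.5 × 5.56 = 2.780 m
P_cr = π²EI / L_e² = π² × 72.6×10⁹ × 6.502×10^-6 / 2.780² = 6.029×10^5 N
Factor of safety n = P_cr / P = 602.86 / 371 = 1.62

n ≈ 1.62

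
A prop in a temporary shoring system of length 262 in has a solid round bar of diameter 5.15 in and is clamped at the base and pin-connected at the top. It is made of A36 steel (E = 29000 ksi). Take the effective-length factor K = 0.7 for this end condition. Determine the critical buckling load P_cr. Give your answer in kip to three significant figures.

P_cr ≈ 294 kip

I = πd⁴/64 = π×5.15⁴/64 = 34.53 in⁴
Effective length L_e = K·L = 0.7 × 262 = 183.4 in
P_cr = π²EI / L_e² = π² × 29000×10³ × 34.53 / 183.4² = 2.938×10^5 lb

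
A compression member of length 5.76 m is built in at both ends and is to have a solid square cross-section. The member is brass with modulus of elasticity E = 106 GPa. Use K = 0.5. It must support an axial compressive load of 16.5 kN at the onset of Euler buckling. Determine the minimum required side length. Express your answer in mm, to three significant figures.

a ≈ 35.4 mm

L_e = K·L = 0.5 × 5.76 = 2.880 m
Required I = P_cr·L_e²/(π²E) = 1.650×10^4 × 2.880² / (π² × 1.06×10^11) = 1.308×10^-7 m⁴
I_req = 1.308×10^5 mm⁴
Solid square: I = a⁴/12  ⇒  a = (12I)^(1/4) = (12×1.308×10^5)^(1/4) = 35.4 mm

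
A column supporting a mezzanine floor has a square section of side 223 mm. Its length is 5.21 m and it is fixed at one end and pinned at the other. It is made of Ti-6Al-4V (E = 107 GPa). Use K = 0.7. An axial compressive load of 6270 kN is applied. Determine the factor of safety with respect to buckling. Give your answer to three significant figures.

I = a⁴/12 = 223⁴/12 = 2.061×10^8 mm⁴
I = 2.061×10^8 mm⁴ = 2.061×10^-4 m⁴
Effective length L_e = K·L = 0.7 × 5.21 = 3.647 m
P_cr = π²EI / L_e² = π² × 107×10⁹ × 2.061×10^-4 / 3.647² = 1.636×10^7 N
Factor of safety n = P_cr / P = 16363 / 6270 = 2.61

n ≈ 2.61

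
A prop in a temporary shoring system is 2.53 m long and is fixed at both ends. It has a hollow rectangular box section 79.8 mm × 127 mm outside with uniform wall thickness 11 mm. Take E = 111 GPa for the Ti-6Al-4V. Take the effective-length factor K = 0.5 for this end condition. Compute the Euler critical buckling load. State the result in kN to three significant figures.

Inner dimensions: h_i = 127 − 2×11 = 105.0 mm, b_i = 79.8 − 2×11 = 57.80 mm
Weak-axis I_min = (h_o·b_o³ − h_i·b_i³)/12 with b_o = 79.8, b_i = 57.80 mm (shorter outer/inner sides).
I_min = (127×79.8³ − 105.0×57.80³)/12 = 3.688×10^6 mm⁴
I = 3.688×10^6 mm⁴ = 3.688×10^-6 m⁴
Effective length L_e = K·L = 0.5 × 2.53 = 1.265 m
P_cr = π²EI / L_e² = π² × 111×10⁹ × 3.688×10^-6 / 1.265² = 2.525×10^6 N

P_cr ≈ 2530 kN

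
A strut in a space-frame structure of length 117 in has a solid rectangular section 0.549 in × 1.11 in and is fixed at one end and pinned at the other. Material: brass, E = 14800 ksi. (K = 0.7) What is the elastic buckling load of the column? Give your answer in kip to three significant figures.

Buckling occurs about the weak axis: I_min = h·b³/12 with b = 0.549 in (the shorter side).
I_min = 1.11×0.549³/12 = 1.531×10^-2 in⁴
Effective length L_e = K·L = 0.7 × 117 = 81.90 in
P_cr = π²EI / L_e² = π² × 14800×10³ × 1.531×10^-2 / 81.90² = 333.3 lb

P_cr ≈ 0.333 kip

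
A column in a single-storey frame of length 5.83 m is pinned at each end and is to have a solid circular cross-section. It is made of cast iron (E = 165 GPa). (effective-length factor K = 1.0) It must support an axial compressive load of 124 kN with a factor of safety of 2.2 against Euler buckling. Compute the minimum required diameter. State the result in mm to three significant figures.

d ≈ 104 mm

Required P_cr = n·P = 2.2 × 124 = 272.8 kN
L_e = K·L = 1 × 5.83 = 5.830 m
Required I = P_cr·L_e²/(π²E) = 2.728×10^5 × 5.830² / (π² × 1.65×10^11) = 5.694×10^-6 m⁴
I_req = 5.694×10^6 mm⁴
Solid circle: I = πd⁴/64  ⇒  d = (64I/π)^(1/4) = (64×5.694×10^6/π)^(1/4) = 104 mm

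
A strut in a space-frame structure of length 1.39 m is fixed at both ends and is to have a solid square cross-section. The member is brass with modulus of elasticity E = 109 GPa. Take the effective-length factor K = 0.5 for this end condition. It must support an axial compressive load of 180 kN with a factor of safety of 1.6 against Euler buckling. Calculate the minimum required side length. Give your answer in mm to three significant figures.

Required P_cr = n·P = 1.6 × 180 = 288.0 kN
L_e = K·L = 0.5 × 1.39 = 0.6950 m
Required I = P_cr·L_e²/(π²E) = 2.880×10^5 × 0.6950² / (π² × 1.09×10^11) = 1.293×10^-7 m⁴
I_req = 1.293×10^5 mm⁴
Solid square: I = a⁴/12  ⇒  a = (12I)^(1/4) = (12×1.293×10^5)^(1/4) = 35.3 mm

a ≈ 35.3 mm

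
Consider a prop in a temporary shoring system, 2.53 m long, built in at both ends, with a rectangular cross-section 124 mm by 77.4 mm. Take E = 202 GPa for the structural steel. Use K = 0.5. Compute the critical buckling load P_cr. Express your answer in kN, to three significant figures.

Buckling occurs about the weak axis: I_min = h·b³/12 with b = 77.4 mm (the shorter side).
I_min = 124×77.4³/12 = 4.791×10^6 mm⁴
I = 4.791×10^6 mm⁴ = 4.791×10^-6 m⁴
Effective length L_e = K·L = 0.5 × 2.53 = 1.265 m
P_cr = π²EI / L_e² = π² × 202×10⁹ × 4.791×10^-6 / 1.265² = 5.969×10^6 N

P_cr ≈ 5970 kN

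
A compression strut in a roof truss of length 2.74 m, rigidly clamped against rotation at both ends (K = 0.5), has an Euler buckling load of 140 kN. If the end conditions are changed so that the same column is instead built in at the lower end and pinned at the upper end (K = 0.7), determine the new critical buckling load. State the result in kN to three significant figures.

P_cr ∝ 1/K², so P_cr,new = P_cr,old × (K_old/K_new)² = 140 × (0.5/0.7)²
= 140 × 0.5102 = 71.4 kN

P_cr ≈ 71.4 kN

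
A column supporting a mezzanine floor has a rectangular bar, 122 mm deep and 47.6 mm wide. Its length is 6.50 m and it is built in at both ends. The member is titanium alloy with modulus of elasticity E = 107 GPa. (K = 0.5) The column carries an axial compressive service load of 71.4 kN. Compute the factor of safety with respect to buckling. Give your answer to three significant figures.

Buckling occurs about the weak axis: I_min = h·b³/12 with b = 47.6 mm (the shorter side).
I_min = 122×47.6³/12 = 1.096×10^6 mm⁴
I = 1.096×10^6 mm⁴ = 1.096×10^-6 m⁴
Effective length L_e = K·L = 0.5 × 6.50 = 3.250 m
P_cr = π²EI / L_e² = π² × 107×10⁹ × 1.096×10^-6 / 3.250² = 1.096×10^5 N
Factor of safety n = P_cr / P = 109.63 / 71.4 = 1.54

n ≈ 1.54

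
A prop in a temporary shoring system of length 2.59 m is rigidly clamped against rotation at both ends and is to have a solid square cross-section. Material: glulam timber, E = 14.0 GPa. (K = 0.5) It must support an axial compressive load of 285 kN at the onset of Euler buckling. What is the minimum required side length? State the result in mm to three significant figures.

a ≈ 80.3 mm

L_e = K·L = 0.5 × 2.59 = 1.295 m
Required I = P_cr·L_e²/(π²E) = 2.850×10^5 × 1.295² / (π² × 1.40×10^10) = 3.459×10^-6 m⁴
I_req = 3.459×10^6 mm⁴
Solid square: I = a⁴/12  ⇒  a = (12I)^(1/4) = (12×3.459×10^6)^(1/4) = 80.3 mm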